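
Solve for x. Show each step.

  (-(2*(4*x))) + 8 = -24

Step 1. [(-(2*(4*x))) + 8 = -24] subtract 8: x sits inside (… + 8). So sub: -(2*(4*x)) = -32.
Step 2. [-(2*(4*x)) = -32] flip signs both sides ⇒ neg: 2*(4*x) = 32.
Step 3. [2*(4*x) = 32] divide by the outer 2, so div: 4*x = 16.
Step 4. [4*x = 16] LHS = 4·(…); ÷4 both sides, so div: x = 4.

Answer: x ∈ {4}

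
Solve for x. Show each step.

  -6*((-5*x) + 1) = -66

Step 1. [-6*((-5*x) + 1) = -66] leading coefficient -6: divide by -6 ⇒ div: (-5*x) + 1 = 11.
Step 2. [(-5*x) + 1 = 11] +1 is outermost — subtract 1 both sides, so sub: -5*x = 10.
Step 3. [-5*x = 10] -5 out front; divide by -5. So div: x = -2.

Answer: x ∈ {-2}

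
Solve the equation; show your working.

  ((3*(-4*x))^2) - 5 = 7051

Step 1. [((3*(-4*x))^2) - 5 = 7051] the outer -5 inverts by adding 5 ⇒ sub: (3*(-4*x))^2 = 7056.
Step 2. [(3*(-4*x))^2 = 7056] 7056 ≥ 0, LHS is (·)² — take ±√. So sqrt: 3*(-4*x) = 84 or -84.
Step 3. [3*(-4*x) = 84 or -84] divide by the outer 3 ⇒ div: -4*x = 28 or -28.
Step 4. [-4*x = 28 or -28] leading coefficient -4: divide by -4, so div: x = -7 or 7.

Answer: x ∈ {-7, 7}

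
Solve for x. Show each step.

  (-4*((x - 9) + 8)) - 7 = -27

Step 1. [(-4*((x - 9) + 8)) - 7 = -27] add 7: x sits inside (… - 7), so sub: -4*((x - 9) + 8) = -20.
Step 2. [-4*((x - 9) + 8) = -20] -4 out front; divide by -4 ⇒ div: (x - 9) + 8 = 5.
Step 3. [(x - 9) + 8 = 5] peel the +8: subtract 8 from each side ⇒ sub: x - 9 = -3.
Step 4. [x - 9 = -3] -9 is outermost — add 9 both sides. So sub: x = 6.

Answer: x ∈ {6}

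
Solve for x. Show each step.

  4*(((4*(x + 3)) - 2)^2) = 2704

Step 1. [4*(((4*(x + 3)) - 2)^2) = 2704] 4·(inner) — divide through by 4. So div: ((4*(x + 3)) - 2)^2 = 676.
Step 2. [((4*(x + 3)) - 2)^2 = 676] 676 ≥ 0, LHS is (·)² — take ±√. So sqrt: (4*(x + 3)) - 2 = 26 or -26.
Step 3. [(4*(x + 3)) - 2 = 26 or -26] -2 is outermost — add 2 both sides ⇒ sub: 4*(x + 3) = 28 or -24.
Step 4. [4*(x + 3) = 28 or -24] divide by the outer 4, so div: x + 3 = 7 or -6.
Step 5. [x + 3 = 7 or -6] subtract 3: x sits inside (… + 3). So sub: x = 4 or -9.

Answer: x ∈ {-9, 4}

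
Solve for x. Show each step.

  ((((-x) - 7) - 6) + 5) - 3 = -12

Step 1. [((((-x) - 7) - 6) + 5) - 3 = -12] the outer -3 inverts by adding 3 ⇒ sub: (((-x) - 7) - 6) + 5 = -9.
Step 2. [(((-x) - 7) - 6) + 5 = -9] subtract 5: x sits inside (… + 5). So sub: ((-x) - 7) - 6 = -14.
Step 3. [((-x) - 7) - 6 = -14] 6 comes off first (add 6), so sub: (-x) - 7 = -8.
Step 4. [(-x) - 7 = -8] 7 comes off first (add 7) ⇒ sub: -x = -1.
Step 5. [-x = -1] flip signs both sides. So neg: x = 1.

Answer: x ∈ {1}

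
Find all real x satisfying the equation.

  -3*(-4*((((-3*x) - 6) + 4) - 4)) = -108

Step 1. [-3*(-4*((((-3*x) - 6) + 4) - 4)) = -108] -3 out front; divide by -3. So div: -4*((((-3*x) - 6) + 4) - 4) = 36.
Step 2. [-4*((((-3*x) - 6) + 4) - 4) = 36] -4·(inner) — divide through by -4, so div: (((-3*x) - 6) + 4) - 4 = -9.
Step 3. [(((-3*x) - 6) + 4) - 4 = -9] add 4: x sits inside (… - 4), so sub: ((-3*x) - 6) + 4 = -5.
Step 4. [((-3*x) - 6) + 4 = -5] subtract 4: x sits inside (… + 4). So sub: (-3*x) - 6 = -9.
Step 5. [(-3*x) - 6 = -9] 6 comes off first (add 6). So sub: -3*x = -3.
Step 6. [-3*x = -3] LHS = -3·(…); ÷-3 both sides. So div: x = 1.

Answer: x ∈ {1}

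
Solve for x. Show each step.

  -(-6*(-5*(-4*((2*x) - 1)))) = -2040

Step 1. [-(-6*(-5*(-4*((2*x) - 1)))) = -2040] LHS negated; negate both sides ⇒ neg: -6*(-5*(-4*((2*x) - 1))) = 2040.
Step 2. [-6*(-5*(-4*((2*x) - 1))) = 2040] divide by the outer -6. So div: -5*(-4*((2*x) - 1)) = -340.
Step 3. [-5*(-4*((2*x) - 1)) = -340] divide by the outer -5, so div: -4*((2*x) - 1) = 68.
Step 4. [-4*((2*x) - 1) = 68] leading coefficient -4: divide by -4 ⇒ div: (2*x) - 1 = -17.
Step 5. [(2*x) - 1 = -17] -1 is outermost — add 1 both sides ⇒ sub: 2*x = -16.
Step 6. [2*x = -16] LHS = 2·(…); ÷2 both sides ⇒ div: x = -8.

Answer: x ∈ {-8}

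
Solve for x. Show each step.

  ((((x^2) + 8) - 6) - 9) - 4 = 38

Step 1. [((((x^2) + 8) - 6) - 9) - 4 = 38] the outer -4 inverts by adding 4. So sub: (((x^2) + 8) - 6) - 9 = 42.
Step 2. [(((x^2) + 8) - 6) - 9 = 42] add 9: x sits inside (… - 9). So sub: ((x^2) + 8) - 6 = 51.
Step 3. [((x^2) + 8) - 6 = 51] peel the -6: add 6 from each side ⇒ sub: (x^2) + 8 = 57.
Step 4. [(x^2) + 8 = 57] peel the +8: subtract 8 from each side. So sub: x^2 = 49.
Step 5. [x^2 = 49] LHS squared, RHS 49 ≥ 0: apply √ (±) ⇒ sqrt: x = 7 or -7.

Answer: x ∈ {-7, 7}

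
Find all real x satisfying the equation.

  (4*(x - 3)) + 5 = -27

Step 1. [(4*(x - 3)) + 5 = -27] the outer +5 inverts by subtracting 5, so sub: 4*(x - 3) = -32.
Step 2. [4*(x - 3) = -32] divide by the outer 4 ⇒ div: x - 3 = -8.
Step 3. [x - 3 = -8] -3 is outermost — add 3 both sides. So sub: x = -5.

Answer: x ∈ {-5}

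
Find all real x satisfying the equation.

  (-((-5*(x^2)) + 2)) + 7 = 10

Step 1. [(-((-5*(x^2)) + 2)) + 7 = 10] subtract 7: x sits inside (… + 7). So sub: -((-5*(x^2)) + 2) = 3.
Step 2. [-((-5*(x^2)) + 2) = 3] flip signs both sides. So neg: (-5*(x^2)) + 2 = -3.
Step 3. [(-5*(x^2)) + 2 = -3] +2 is outermost — subtract 2 both sides ⇒ sub: -5*(x^2) = -5.
Step 4. [-5*(x^2) = -5] divide by the outer -5, so div: x^2 = 1.
Step 5. [x^2 = 1] √ both sides: 1 ≥ 0 gives two branches. So sqrt: x = 1 or -1.

Answer: x ∈ {-1, 1}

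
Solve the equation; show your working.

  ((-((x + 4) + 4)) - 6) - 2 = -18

Step 1. [((-((x + 4) + 4)) - 6) - 2 = -18] the outer -2 inverts by adding 2, so sub: (-((x + 4) + 4)) - 6 = -16.
Step 2. [(-((x + 4) + 4)) - 6 = -16] 6 comes off first (add 6), so sub: -((x + 4) + 4) = -10.
Step 3. [-((x + 4) + 4) = -10] LHS negated; negate both sides, so neg: (x + 4) + 4 = 10.
Step 4. [(x + 4) + 4 = 10] +4 is outermost — subtract 4 both sides, so sub: x + 4 = 6.
Step 5. [x + 4 = 6] 4 comes off first (subtract 4), so sub: x = 2.

Answer: x ∈ {2}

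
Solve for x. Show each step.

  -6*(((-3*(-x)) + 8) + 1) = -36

Step 1. [-6*(((-3*(-x)) + 8) + 1) = -36] leading coefficient -6: divide by -6. So div: ((-3*(-x)) + 8) + 1 = 6.
Step 2. [((-3*(-x)) + 8) + 1 = 6] subtract 1: x sits inside (… + 1). So sub: (-3*(-x)) + 8 = 5.
Step 3. [(-3*(-x)) + 8 = 5] subtract 8: x sits inside (… + 8). So sub: -3*(-x) = -3.
Step 4. [-3*(-x) = -3] LHS = -3·(…); ÷-3 both sides, so div: -x = 1.
Step 5. [-x = 1] flip signs both sides. So neg: x = -1.

Answer: x ∈ {-1}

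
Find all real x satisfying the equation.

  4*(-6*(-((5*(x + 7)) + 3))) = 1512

Step 1. [4*(-6*(-((5*(x + 7)) + 3))) = 1512] leading coefficient 4: divide by 4, so div: -6*(-((5*(x + 7)) + 3)) = 378.
Step 2. [-6*(-((5*(x + 7)) + 3)) = 378] LHS = -6·(…); ÷-6 both sides, so div: -((5*(x + 7)) + 3) = -63.
Step 3. [-((5*(x + 7)) + 3) = -63] flip signs both sides. So neg: (5*(x + 7)) + 3 = 63.
Step 4. [(5*(x + 7)) + 3 = 63] the outer +3 inverts by subtracting 3. So sub: 5*(x + 7) = 60.
Step 5. [5*(x + 7) = 60] LHS = 5·(…); ÷5 both sides ⇒ div: x + 7 = 12.
Step 6. [x + 7 = 12] subtract 7: x sits inside (… + 7). So sub: x = 5.

Answer: x ∈ {5}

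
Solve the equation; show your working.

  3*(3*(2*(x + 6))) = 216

Step 1. [3*(3*(2*(x + 6))) = 216] divide by the outer 3 ⇒ div: 3*(2*(x + 6)) = 72.
Step 2. [3*(2*(x + 6)) = 72] LHS = 3·(…); ÷3 both sides. So div: 2*(x + 6) = 24.
Step 3. [2*(x + 6) = 24] leading coefficient 2: divide by 2. So div: x + 6 = 12.
Step 4. [x + 6 = 12] subtract 6: x sits inside (… + 6), so sub: x = 6.

Answer: x ∈ {6}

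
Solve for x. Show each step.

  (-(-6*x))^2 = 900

Step 1. [(-(-6*x))^2 = 900] LHS squared, RHS 900 ≥ 0: apply √ (±). So sqrt: -(-6*x) = 30 or -30.
Step 2. [-(-6*x) = 30 or -30] LHS negated; negate both sides. So neg: -6*x = -30 or 30.
Step 3. [-6*x = -30 or 30] -6·(inner) — divide through by -6, so div: x = 5 or -5.

Answer: x ∈ {-5, 5}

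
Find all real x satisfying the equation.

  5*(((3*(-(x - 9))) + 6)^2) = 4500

Step 1. [5*(((3*(-(x - 9))) + 6)^2) = 4500] 5 out front; divide by 5 ⇒ div: ((3*(-(x - 9))) + 6)^2 = 900.
Step 2. [((3*(-(x - 9))) + 6)^2 = 900] 900 ≥ 0, LHS is (·)² — take ±√ ⇒ sqrt: (3*(-(x - 9))) + 6 = 30 or -30.
Step 3. [(3*(-(x - 9))) + 6 = 30 or -30] the outer +6 inverts by subtracting 6. So sub: 3*(-(x - 9)) = 24 or -36.
Step 4. [3*(-(x - 9)) = 24 or -36] LHS = 3·(…); ÷3 both sides ⇒ div: -(x - 9) = 8 or -12.
Step 5. [-(x - 9) = 8 or -12] LHS negated; negate both sides ⇒ neg: x - 9 = -8 or 12.
Step 6. [x - 9 = -8 or 12] -9 is outermost — add 9 both sides ⇒ sub: x = 1 or 21.

Answer: x ∈ {1, 21}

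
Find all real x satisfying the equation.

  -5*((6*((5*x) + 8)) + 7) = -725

Step 1. [-5*((6*((5*x) + 8)) + 7) = -725] -5 out front; divide by -5. So div: (6*((5*x) + 8)) + 7 = 145.
Step 2. [(6*((5*x) + 8)) + 7 = 145] +7 is outermost — subtract 7 both sides. So sub: 6*((5*x) + 8) = 138.
Step 3. [6*((5*x) + 8) = 138] LHS = 6·(…); ÷6 both sides, so div: (5*x) + 8 = 23.
Step 4. [(5*x) + 8 = 23] peel the +8: subtract 8 from each side. So sub: 5*x = 15.
Step 5. [5*x = 15] 5 out front; divide by 5 ⇒ div: x = 3.

Answer: x ∈ {3}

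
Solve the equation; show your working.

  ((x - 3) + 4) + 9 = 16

Step 1. [((x - 3) + 4) + 9 = 16] +9 is outermost — subtract 9 both sides, so sub: (x - 3) + 4 = 7.
Step 2. [(x - 3) + 4 = 7] peel the +4: subtract 4 from each side. So sub: x - 3 = 3.
Step 3. [x - 3 = 3] add 3: x sits inside (… - 3), so sub: x = 6.

Answer: x ∈ {6}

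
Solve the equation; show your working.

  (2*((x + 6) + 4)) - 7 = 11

Step 1. [(2*((x + 6) + 4)) - 7 = 11] peel the -7: add 7 from each side ⇒ sub: 2*((x + 6) + 4) = 18.
Step 2. [2*((x + 6) + 4) = 18] 2·(inner) — divide through by 2. So div: (x + 6) + 4 = 9.
Step 3. [(x + 6) + 4 = 9] 4 comes off first (subtract 4), so sub: x + 6 = 5.
Step 4. [x + 6 = 5] the outer +6 inverts by subtracting 6 ⇒ sub: x = -1.

Answer: x ∈ {-1}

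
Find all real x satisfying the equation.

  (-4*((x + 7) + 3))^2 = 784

Step 1. [(-4*((x + 7) + 3))^2 = 784] LHS squared, RHS 784 ≥ 0: apply √ (±), so sqrt: -4*((x + 7) + 3) = 28 or -28.
Step 2. [-4*((x + 7) + 3) = 28 or -28] -4 out front; divide by -4. So div: (x + 7) + 3 = -7 or 7.
Step 3. [(x + 7) + 3 = -7 or 7] subtract 3: x sits inside (… + 3) ⇒ sub: x + 7 = -10 or 4.
Step 4. [x + 7 = -10 or 4] peel the +7: subtract 7 from each side ⇒ sub: x = -17 or -3.

Answer: x ∈ {-17, -3}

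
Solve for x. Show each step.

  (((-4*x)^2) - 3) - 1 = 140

Step 1. [(((-4*x)^2) - 3) - 1 = 140] the outer -1 inverts by adding 1 ⇒ sub: ((-4*x)^2) - 3 = 141.
Step 2. [((-4*x)^2) - 3 = 141] 3 comes off first (add 3), so sub: (-4*x)^2 = 144.
Step 3. [(-4*x)^2 = 144] LHS squared, RHS 144 ≥ 0: apply √ (±). So sqrt: -4*x = 12 or -12.
Step 4. [-4*x = 12 or -12] -4 out front; divide by -4. So div: x = -3 or 3.

Answer: x ∈ {-3, 3}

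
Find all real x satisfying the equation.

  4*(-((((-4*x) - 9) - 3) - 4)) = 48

Step 1. [4*(-((((-4*x) - 9) - 3) - 4)) = 48] LHS = 4·(…); ÷4 both sides. So div: -((((-4*x) - 9) - 3) - 4) = 12.
Step 2. [-((((-4*x) - 9) - 3) - 4) = 12] flip signs both sides, so neg: (((-4*x) - 9) - 3) - 4 = -12.
Step 3. [(((-4*x) - 9) - 3) - 4 = -12] the outer -4 inverts by adding 4. So sub: ((-4*x) - 9) - 3 = -8.
Step 4. [((-4*x) - 9) - 3 = -8] the outer -3 inverts by adding 3. So sub: (-4*x) - 9 = -5.
Step 5. [(-4*x) - 9 = -5] 9 comes off first (add 9). So sub: -4*x = 4.
Step 6. [-4*x = 4] divide by the outer -4, so div: x = -1.

Answer: x ∈ {-1}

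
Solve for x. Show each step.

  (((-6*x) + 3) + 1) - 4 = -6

Step 1. [(((-6*x) + 3) + 1) - 4 = -6] the outer -4 inverts by adding 4 ⇒ sub: ((-6*x) + 3) + 1 = -2.
Step 2. [((-6*x) + 3) + 1 = -2] 1 comes off first (subtract 1), so sub: (-6*x) + 3 = -3.
Step 3. [(-6*x) + 3 = -3] the outer +3 inverts by subtracting 3 ⇒ sub: -6*x = -6.
Step 4. [-6*x = -6] leading coefficient -6: divide by -6, so div: x = 1.

Answer: x ∈ {1}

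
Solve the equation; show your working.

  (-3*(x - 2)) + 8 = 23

Step 1. [(-3*(x - 2)) + 8 = 23] +8 is outermost — subtract 8 both sides. So sub: -3*(x - 2) = 15.
Step 2. [-3*(x - 2) = 15] divide by the outer -3. So div: x - 2 = -5.
Step 3. [x - 2 = -5] -2 is outermost — add 2 both sides. So sub: x = -3.

Answer: x ∈ {-3}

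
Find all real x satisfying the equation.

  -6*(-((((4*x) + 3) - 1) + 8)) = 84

Step 1. [-6*(-((((4*x) + 3) - 1) + 8)) = 84] leading coefficient -6: divide by -6. So div: -((((4*x) + 3) - 1) + 8) = -14.
Step 2. [-((((4*x) + 3) - 1) + 8) = -14] LHS negated; negate both sides. So neg: (((4*x) + 3) - 1) + 8 = 14.
Step 3. [(((4*x) + 3) - 1) + 8 = 14] +8 is outermost — subtract 8 both sides, so sub: ((4*x) + 3) - 1 = 6.
Step 4. [((4*x) + 3) - 1 = 6] 1 comes off first (add 1). So sub: (4*x) + 3 = 7.
Step 5. [(4*x) + 3 = 7] peel the +3: subtract 3 from each side ⇒ sub: 4*x = 4.
Step 6. [4*x = 4] divide by the outer 4, so div: x = 1.

Answer: x ∈ {1}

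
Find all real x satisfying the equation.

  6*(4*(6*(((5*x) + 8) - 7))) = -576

Step 1. [6*(4*(6*(((5*x) + 8) - 7))) = -576] LHS = 6·(…); ÷6 both sides, so div: 4*(6*(((5*x) + 8) - 7)) = -96.
Step 2. [4*(6*(((5*x) + 8) - 7)) = -96] 4 out front; divide by 4. So div: 6*(((5*x) + 8) - 7) = -24.
Step 3. [6*(((5*x) + 8) - 7) = -24] LHS = 6·(…); ÷6 both sides. So div: ((5*x) + 8) - 7 = -4.
Step 4. [((5*x) + 8) - 7 = -4] peel the -7: add 7 from each side ⇒ sub: (5*x) + 8 = 3.
Step 5. [(5*x) + 8 = 3] the outer +8 inverts by subtracting 8, so sub: 5*x = -5.
Step 6. [5*x = -5] 5 out front; divide by 5 ⇒ div: x = -1.

Answer: x ∈ {-1}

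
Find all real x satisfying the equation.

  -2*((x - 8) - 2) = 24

Step 1. [-2*((x - 8) - 2) = 24] leading coefficient -2: divide by -2. So div: (x - 8) - 2 = -12.
Step 2. [(x - 8) - 2 = -12] -2 is outermost — add 2 both sides. So sub: x - 8 = -10.
Step 3. [x - 8 = -10] -8 is outermost — add 8 both sides. So sub: x = -2.

Answer: x ∈ {-2}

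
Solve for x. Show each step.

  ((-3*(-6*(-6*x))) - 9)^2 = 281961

Step 1. [((-3*(-6*(-6*x))) - 9)^2 = 281961] LHS squared, RHS 281961 ≥ 0: apply √ (±), so sqrt: (-3*(-6*(-6*x))) - 9 = 531 or -531.
Step 2. [(-3*(-6*(-6*x))) - 9 = 531 or -531] -9 is outermost — add 9 both sides, so sub: -3*(-6*(-6*x)) = 540 or -522.
Step 3. [-3*(-6*(-6*x)) = 540 or -522] -3 out front; divide by -3 ⇒ div: -6*(-6*x) = -180 or 174.
Step 4. [-6*(-6*x) = -180 or 174] -6 out front; divide by -6. So div: -6*x = 30 or -29.
Step 5. [-6*x = 30 or -29] leading coefficient -6: divide by -6. So div: x = -5 or 29/6.

Answer: x ∈ {-5, 29/6}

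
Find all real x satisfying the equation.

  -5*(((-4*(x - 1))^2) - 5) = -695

Step 1. [-5*(((-4*(x - 1))^2) - 5) = -695] LHS = -5·(…); ÷-5 both sides, so div: ((-4*(x - 1))^2) - 5 = 139.
Step 2. [((-4*(x - 1))^2) - 5 = 139] peel the -5: add 5 from each side. So sub: (-4*(x - 1))^2 = 144.
Step 3. [(-4*(x - 1))^2 = 144] √ both sides: 144 ≥ 0 gives two branches, so sqrt: -4*(x - 1) = 12 or -12.
Step 4. [-4*(x - 1) = 12 or -12] leading coefficient -4: divide by -4. So div: x - 1 = -3 or 3.
Step 5. [x - 1 = -3 or 3] add 1: x sits inside (… - 1). So sub: x = -2 or 4.

Answer: x ∈ {-2, 4}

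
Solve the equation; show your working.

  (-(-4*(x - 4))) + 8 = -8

Step 1. [(-(-4*(x - 4))) + 8 = -8] peel the +8: subtract 8 from each side ⇒ sub: -(-4*(x - 4)) = -16.
Step 2. [-(-4*(x - 4)) = -16] leading − — multiply by −1. So neg: -4*(x - 4) = 16.
Step 3. [-4*(x - 4) = 16] LHS = -4·(…); ÷-4 both sides. So div: x - 4 = -4.
Step 4. [x - 4 = -4] -4 is outermost — add 4 both sides, so sub: x = 0.

Answer: x ∈ {0}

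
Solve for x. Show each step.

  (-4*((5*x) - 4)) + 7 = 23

Step 1. [(-4*((5*x) - 4)) + 7 = 23] peel the +7: subtract 7 from each side ⇒ sub: -4*((5*x) - 4) = 16.
Step 2. [-4*((5*x) - 4) = 16] leading coefficient -4: divide by -4. So div: (5*x) - 4 = -4.
Step 3. [(5*x) - 4 = -4] peel the -4: add 4 from each side. So sub: 5*x = 0.
Step 4. [5*x = 0] 5·(inner) — divide through by 5, so div: x = 0.

Answer: x ∈ {0}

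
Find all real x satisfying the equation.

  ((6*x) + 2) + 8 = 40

Step 1. [((6*x) + 2) + 8 = 40] subtract 8: x sits inside (… + 8), so sub: (6*x) + 2 = 32.
Step 2. [(6*x) + 2 = 32] peel the +2: subtract 2 from each side. So sub: 6*x = 30.
Step 3. [6*x = 30] 6·(inner) — divide through by 6. So div: x = 5.

Answer: x ∈ {5}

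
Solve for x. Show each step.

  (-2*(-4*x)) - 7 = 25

Step 1. [(-2*(-4*x)) - 7 = 25] -7 is outermost — add 7 both sides. So sub: -2*(-4*x) = 32.
Step 2. [-2*(-4*x) = 32] divide by the outer -2. So div: -4*x = -16.
Step 3. [-4*x = -16] -4·(inner) — divide through by -4 ⇒ div: x = 4.

Answer: x ∈ {4}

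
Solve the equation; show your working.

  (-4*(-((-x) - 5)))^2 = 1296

Step 1. [(-4*(-((-x) - 5)))^2 = 1296] LHS squared, RHS 1296 ≥ 0: apply √ (±). So sqrt: -4*(-((-x) - 5)) = 36 or -36.
Step 2. [-4*(-((-x) - 5)) = 36 or -36] -4·(inner) — divide through by -4. So div: -((-x) - 5) = -9 or 9.
Step 3. [-((-x) - 5) = -9 or 9] flip signs both sides ⇒ neg: (-x) - 5 = 9 or -9.
Step 4. [(-x) - 5 = 9 or -9] the outer -5 inverts by adding 5 ⇒ sub: -x = 14 or -4.
Step 5. [-x = 14 or -4] flip signs both sides, so neg: x = -14 or 4.

Answer: x ∈ {-14, 4}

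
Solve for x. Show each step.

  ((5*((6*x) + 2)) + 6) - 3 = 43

Step 1. [((5*((6*x) + 2)) + 6) - 3 = 43] -3 is outermost — add 3 both sides, so sub: (5*((6*x) + 2)) + 6 = 46.
Step 2. [(5*((6*x) + 2)) + 6 = 46] peel the +6: subtract 6 from each side, so sub: 5*((6*x) + 2) = 40.
Step 3. [5*((6*x) + 2) = 40] 5 out front; divide by 5 ⇒ div: (6*x) + 2 = 8.
Step 4. [(6*x) + 2 = 8] +2 is outermost — subtract 2 both sides. So sub: 6*x = 6.
Step 5. [6*x = 6] leading coefficient 6: divide by 6. So div: x = 1.

Answer: x ∈ {1}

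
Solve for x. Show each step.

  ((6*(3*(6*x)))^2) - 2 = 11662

Step 1. [((6*(3*(6*x)))^2) - 2 = 11662] add 2: x sits inside (… - 2), so sub: (6*(3*(6*x)))^2 = 11664.
Step 2. [(6*(3*(6*x)))^2 = 11664] LHS squared, RHS 11664 ≥ 0: apply √ (±) ⇒ sqrt: 6*(3*(6*x)) = 108 or -108.
Step 3. [6*(3*(6*x)) = 108 or -108] 6 out front; divide by 6, so div: 3*(6*x) = 18 or -18.
Step 4. [3*(6*x) = 18 or -18] leading coefficient 3: divide by 3 ⇒ div: 6*x = 6 or -6.
Step 5. [6*x = 6 or -6] LHS = 6·(…); ÷6 both sides. So div: x = 1 or -1.

Answer: x ∈ {-1, 1}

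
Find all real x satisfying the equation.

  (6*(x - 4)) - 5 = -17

Step 1. [(6*(x - 4)) - 5 = -17] the outer -5 inverts by adding 5. So sub: 6*(x - 4) = -12.
Step 2. [6*(x - 4) = -12] leading coefficient 6: divide by 6 ⇒ div: x - 4 = -2.
Step 3. [x - 4 = -2] peel the -4: add 4 from each side. So sub: x = 2.

Answer: x ∈ {2}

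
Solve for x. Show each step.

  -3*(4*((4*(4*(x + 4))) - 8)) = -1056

Step 1. [-3*(4*((4*(4*(x + 4))) - 8)) = -1056] LHS = -3·(…); ÷-3 both sides. So div: 4*((4*(4*(x + 4))) - 8) = 352.
Step 2. [4*((4*(4*(x + 4))) - 8) = 352] 4·(inner) — divide through by 4. So div: (4*(4*(x + 4))) - 8 = 88.
Step 3. [(4*(4*(x + 4))) - 8 = 88] 8 comes off first (add 8). So sub: 4*(4*(x + 4)) = 96.
Step 4. [4*(4*(x + 4)) = 96] divide by the outer 4 ⇒ div: 4*(x + 4) = 24.
Step 5. [4*(x + 4) = 24] divide by the outer 4, so div: x + 4 = 6.
Step 6. [x + 4 = 6] 4 comes off first (subtract 4), so sub: x = 2.

Answer: x ∈ {2}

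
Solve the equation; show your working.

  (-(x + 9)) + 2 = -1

Step 1. [(-(x + 9)) + 2 = -1] the outer +2 inverts by subtracting 2. So sub: -(x + 9) = -3.
Step 2. [-(x + 9) = -3] LHS negated; negate both sides ⇒ neg: x + 9 = 3.
Step 3. [x + 9 = 3] +9 is outermost — subtract 9 both sides. So sub: x = -6.

Answer: x ∈ {-6}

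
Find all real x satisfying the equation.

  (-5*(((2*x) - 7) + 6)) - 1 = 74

Step 1. [(-5*(((2*x) - 7) + 6)) - 1 = 74] -1 is outermost — add 1 both sides, so sub: -5*(((2*x) - 7) + 6) = 75.
Step 2. [-5*(((2*x) - 7) + 6) = 75] leading coefficient -5: divide by -5, so div: ((2*x) - 7) + 6 = -15.
Step 3. [((2*x) - 7) + 6 = -15] subtract 6: x sits inside (… + 6). So sub: (2*x) - 7 = -21.
Step 4. [(2*x) - 7 = -21] -7 is outermost — add 7 both sides. So sub: 2*x = -14.
Step 5. [2*x = -14] leading coefficient 2: divide by 2, so div: x = -7.

Answer: x ∈ {-7}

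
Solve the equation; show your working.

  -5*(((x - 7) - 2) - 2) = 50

Step 1. [-5*(((x - 7) - 2) - 2) = 50] leading coefficient -5: divide by -5 ⇒ div: ((x - 7) - 2) - 2 = -10.
Step 2. [((x - 7) - 2) - 2 = -10] add 2: x sits inside (… - 2). So sub: (x - 7) - 2 = -8.
Step 3. [(x - 7) - 2 = -8] 2 comes off first (add 2). So sub: x - 7 = -6.
Step 4. [x - 7 = -6] add 7: x sits inside (… - 7), so sub: x = 1.

Answer: x ∈ {1}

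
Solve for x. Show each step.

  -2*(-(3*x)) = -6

Step 1. [-2*(-(3*x)) = -6] -2 out front; divide by -2. So div: -(3*x) = 3.
Step 2. [-(3*x) = 3] flip signs both sides. So neg: 3*x = -3.
Step 3. [3*x = -3] 3·(inner) — divide through by 3 ⇒ div: x = -1.

Answer: x ∈ {-1}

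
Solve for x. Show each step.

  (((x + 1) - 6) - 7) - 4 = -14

Step 1. [(((x + 1) - 6) - 7) - 4 = -14] the outer -4 inverts by adding 4, so sub: ((x + 1) - 6) - 7 = -10.
Step 2. [((x + 1) - 6) - 7 = -10] peel the -7: add 7 from each side. So sub: (x + 1) - 6 = -3.
Step 3. [(x + 1) - 6 = -3] 6 comes off first (add 6), so sub: x + 1 = 3.
Step 4. [x + 1 = 3] peel the +1: subtract 1 from each side ⇒ sub: x = 2.

Answer: x ∈ {2}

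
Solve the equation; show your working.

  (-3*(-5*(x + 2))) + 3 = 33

Step 1. [(-3*(-5*(x + 2))) + 3 = 33] 3 comes off first (subtract 3). So sub: -3*(-5*(x + 2)) = 30.
Step 2. [-3*(-5*(x + 2)) = 30] -3 out front; divide by -3, so div: -5*(x + 2) = -10.
Step 3. [-5*(x + 2) = -10] LHS = -5·(…); ÷-5 both sides, so div: x + 2 = 2.
Step 4. [x + 2 = 2] +2 is outermost — subtract 2 both sides, so sub: x = 0.

Answer: x ∈ {0}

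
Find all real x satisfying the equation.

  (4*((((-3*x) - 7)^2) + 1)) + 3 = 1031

Step 1. [(4*((((-3*x) - 7)^2) + 1)) + 3 = 1031] the outer +3 inverts by subtracting 3, so sub: 4*((((-3*x) - 7)^2) + 1) = 1028.
Step 2. [4*((((-3*x) - 7)^2) + 1) = 1028] leading coefficient 4: divide by 4. So div: (((-3*x) - 7)^2) + 1 = 257.
Step 3. [(((-3*x) - 7)^2) + 1 = 257] peel the +1: subtract 1 from each side. So sub: ((-3*x) - 7)^2 = 256.
Step 4. [((-3*x) - 7)^2 = 256] LHS squared, RHS 256 ≥ 0: apply √ (±). So sqrt: (-3*x) - 7 = 16 or -16.
Step 5. [(-3*x) - 7 = 16 or -16] peel the -7: add 7 from each side. So sub: -3*x = 23 or -9.
Step 6. [-3*x = 23 or -9] LHS = -3·(…); ÷-3 both sides ⇒ div: x = -23/3 or 3.

Answer: x ∈ {-23/3, 3}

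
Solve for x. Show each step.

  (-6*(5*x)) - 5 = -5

Step 1. [(-6*(5*x)) - 5 = -5] peel the -5: add 5 from each side, so sub: -6*(5*x) = 0.
Step 2. [-6*(5*x) = 0] -6·(inner) — divide through by -6. So div: 5*x = 0.
Step 3. [5*x = 0] 5·(inner) — divide through by 5. So div: x = 0.

Answer: x ∈ {0}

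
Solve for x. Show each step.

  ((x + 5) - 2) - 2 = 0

Step 1. [((x + 5) - 2) - 2 = 0] the outer -2 inverts by adding 2 ⇒ sub: (x + 5) - 2 = 2.
Step 2. [(x + 5) - 2 = 2] 2 comes off first (add 2). So sub: x + 5 = 4.
Step 3. [x + 5 = 4] the outer +5 inverts by subtracting 5, so sub: x = -1.

Answer: x ∈ {-1}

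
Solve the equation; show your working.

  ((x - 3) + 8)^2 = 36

Step 1. [((x - 3) + 8)^2 = 36] LHS squared, RHS 36 ≥ 0: apply √ (±) ⇒ sqrt: (x - 3) + 8 = 6 or -6.
Step 2. [(x - 3) + 8 = 6 or -6] +8 is outermost — subtract 8 both sides. So sub: x - 3 = -2 or -14.
Step 3. [x - 3 = -2 or -14] add 3: x sits inside (… - 3). So sub: x = 1 or -11.

Answer: x ∈ {-11, 1}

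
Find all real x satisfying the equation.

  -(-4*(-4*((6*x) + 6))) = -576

Step 1. [-(-4*(-4*((6*x) + 6))) = -576] LHS negated; negate both sides ⇒ neg: -4*(-4*((6*x) + 6)) = 576.
Step 2. [-4*(-4*((6*x) + 6)) = 576] divide by the outer -4 ⇒ div: -4*((6*x) + 6) = -144.
Step 3. [-4*((6*x) + 6) = -144] LHS = -4·(…); ÷-4 both sides, so div: (6*x) + 6 = 36.
Step 4. [(6*x) + 6 = 36] +6 is outermost — subtract 6 both sides. So sub: 6*x = 30.
Step 5. [6*x = 30] 6·(inner) — divide through by 6, so div: x = 5.

Answer: x ∈ {5}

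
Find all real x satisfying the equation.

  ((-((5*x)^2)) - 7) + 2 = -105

Step 1. [((-((5*x)^2)) - 7) + 2 = -105] subtract 2: x sits inside (… + 2) ⇒ sub: (-((5*x)^2)) - 7 = -107.
Step 2. [(-((5*x)^2)) - 7 = -107] -7 is outermost — add 7 both sides, so sub: -((5*x)^2) = -100.
Step 3. [-((5*x)^2) = -100] leading − — multiply by −1 ⇒ neg: (5*x)^2 = 100.
Step 4. [(5*x)^2 = 100] 100 ≥ 0, LHS is (·)² — take ±√. So sqrt: 5*x = 10 or -10.
Step 5. [5*x = 10 or -10] LHS = 5·(…); ÷5 both sides, so div: x = 2 or -2.

Answer: x ∈ {-2, 2}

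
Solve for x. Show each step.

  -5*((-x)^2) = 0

Step 1. [-5*((-x)^2) = 0] LHS = -5·(…); ÷-5 both sides. So div: (-x)^2 = 0.
Step 2. [(-x)^2 = 0] LHS squared, RHS 0 ≥ 0: apply √ (±), so sqrt: -x = 0.
Step 3. [-x = 0] leading − — multiply by −1. So neg: x = 0.

Answer: x ∈ {0}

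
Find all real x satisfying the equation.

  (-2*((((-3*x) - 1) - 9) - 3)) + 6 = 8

Step 1. [(-2*((((-3*x) - 1) - 9) - 3)) + 6 = 8] peel the +6: subtract 6 from each side. So sub: -2*((((-3*x) - 1) - 9) - 3) = 2.
Step 2. [-2*((((-3*x) - 1) - 9) - 3) = 2] leading coefficient -2: divide by -2. So div: (((-3*x) - 1) - 9) - 3 = -1.
Step 3. [(((-3*x) - 1) - 9) - 3 = -1] the outer -3 inverts by adding 3. So sub: ((-3*x) - 1) - 9 = 2.
Step 4. [((-3*x) - 1) - 9 = 2] 9 comes off first (add 9). So sub: (-3*x) - 1 = 11.
Step 5. [(-3*x) - 1 = 11] 1 comes off first (add 1) ⇒ sub: -3*x = 12.
Step 6. [-3*x = 12] divide by the outer -3. So div: x = -4.

Answer: x ∈ {-4}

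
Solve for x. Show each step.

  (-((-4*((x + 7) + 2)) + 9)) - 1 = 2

Step 1. [(-((-4*((x + 7) + 2)) + 9)) - 1 = 2] -1 is outermost — add 1 both sides ⇒ sub: -((-4*((x + 7) + 2)) + 9) = 3.
Step 2. [-((-4*((x + 7) + 2)) + 9) = 3] LHS negated; negate both sides. So neg: (-4*((x + 7) + 2)) + 9 = -3.
Step 3. [(-4*((x + 7) + 2)) + 9 = -3] peel the +9: subtract 9 from each side, so sub: -4*((x + 7) + 2) = -12.
Step 4. [-4*((x + 7) + 2) = -12] LHS = -4·(…); ÷-4 both sides ⇒ div: (x + 7) + 2 = 3.
Step 5. [(x + 7) + 2 = 3] the outer +2 inverts by subtracting 2, so sub: x + 7 = 1.
Step 6. [x + 7 = 1] 7 comes off first (subtract 7). So sub: x = -6.

Answer: x ∈ {-6}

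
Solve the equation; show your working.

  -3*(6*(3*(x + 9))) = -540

Step 1. [-3*(6*(3*(x + 9))) = -540] LHS = -3·(…); ÷-3 both sides. So div: 6*(3*(x + 9)) = 180.
Step 2. [6*(3*(x + 9)) = 180] leading coefficient 6: divide by 6 ⇒ div: 3*(x + 9) = 30.
Step 3. [3*(x + 9) = 30] LHS = 3·(…); ÷3 both sides ⇒ div: x + 9 = 10.
Step 4. [x + 9 = 10] the outer +9 inverts by subtracting 9 ⇒ sub: x = 1.

Answer: x ∈ {1}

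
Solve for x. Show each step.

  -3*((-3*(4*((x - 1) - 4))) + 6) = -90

Step 1. [-3*((-3*(4*((x - 1) - 4))) + 6) = -90] LHS = -3·(…); ÷-3 both sides, so div: (-3*(4*((x - 1) - 4))) + 6 = 30.
Step 2. [(-3*(4*((x - 1) - 4))) + 6 = 30] common factor -3 (LHS and 30) — divide through ⇒ factor: (4*((x - 1) - 4)) - 2 = -10.
Step 3. [(4*((x - 1) - 4)) - 2 = -10] add 2: x sits inside (… - 2), so sub: 4*((x - 1) - 4) = -8.
Step 4. [4*((x - 1) - 4) = -8] 4 out front; divide by 4, so div: (x - 1) - 4 = -2.
Step 5. [(x - 1) - 4 = -2] -4 is outermost — add 4 both sides ⇒ sub: x - 1 = 2.
Step 6. [x - 1 = 2] peel the -1: add 1 from each side, so sub: x = 3.

Answer: x ∈ {3}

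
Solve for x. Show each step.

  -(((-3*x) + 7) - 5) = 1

Step 1. [-(((-3*x) + 7) - 5) = 1] LHS negated; negate both sides, so neg: ((-3*x) + 7) - 5 = -1.
Step 2. [((-3*x) + 7) - 5 = -1] 5 comes off first (add 5). So sub: (-3*x) + 7 = 4.
Step 3. [(-3*x) + 7 = 4] 7 comes off first (subtract 7). So sub: -3*x = -3.
Step 4. [-3*x = -3] LHS = -3·(…); ÷-3 both sides. So div: x = 1.

Answer: x ∈ {1}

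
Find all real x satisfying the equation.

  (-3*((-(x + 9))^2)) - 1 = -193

Step 1. [(-3*((-(x + 9))^2)) - 1 = -193] -1 is outermost — add 1 both sides ⇒ sub: -3*((-(x + 9))^2) = -192.
Step 2. [-3*((-(x + 9))^2) = -192] -3·(inner) — divide through by -3. So div: (-(x + 9))^2 = 64.
Step 3. [(-(x + 9))^2 = 64] √ both sides: 64 ≥ 0 gives two branches ⇒ sqrt: -(x + 9) = 8 or -8.
Step 4. [-(x + 9) = 8 or -8] leading − — multiply by −1, so neg: x + 9 = -8 or 8.
Step 5. [x + 9 = -8 or 8] peel the +9: subtract 9 from each side. So sub: x = -17 or -1.

Answer: x ∈ {-17, -1}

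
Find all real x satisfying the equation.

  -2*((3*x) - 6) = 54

Step 1. [-2*((3*x) - 6) = 54] -2 out front; divide by -2, so div: (3*x) - 6 = -27.
Step 2. [(3*x) - 6 = -27] peel the -6: add 6 from each side. So sub: 3*x = -21.
Step 3. [3*x = -21] 3 out front; divide by 3 ⇒ div: x = -7.

Answer: x ∈ {-7}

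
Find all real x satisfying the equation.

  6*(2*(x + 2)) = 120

Step 1. [6*(2*(x + 2)) = 120] 6 out front; divide by 6, so div: 2*(x + 2) = 20.
Step 2. [2*(x + 2) = 20] leading coefficient 2: divide by 2 ⇒ div: x + 2 = 10.
Step 3. [x + 2 = 10] 2 comes off first (subtract 2) ⇒ sub: x = 8.

Answer: x ∈ {8}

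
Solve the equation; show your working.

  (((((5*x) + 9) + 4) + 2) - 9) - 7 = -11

Step 1. [(((((5*x) + 9) + 4) + 2) - 9) - 7 = -11] -7 is outermost — add 7 both sides, so sub: ((((5*x) + 9) + 4) + 2) - 9 = -4.
Step 2. [((((5*x) + 9) + 4) + 2) - 9 = -4] -9 is outermost — add 9 both sides ⇒ sub: (((5*x) + 9) + 4) + 2 = 5.
Step 3. [(((5*x) + 9) + 4) + 2 = 5] subtract 2: x sits inside (… + 2). So sub: ((5*x) + 9) + 4 = 3.
Step 4. [((5*x) + 9) + 4 = 3] 4 comes off first (subtract 4). So sub: (5*x) + 9 = -1.
Step 5. [(5*x) + 9 = -1] subtract 9: x sits inside (… + 9). So sub: 5*x = -10.
Step 6. [5*x = -10] 5·(inner) — divide through by 5, so div: x = -2.

Answer: x ∈ {-2}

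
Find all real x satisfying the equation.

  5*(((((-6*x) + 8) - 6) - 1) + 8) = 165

Step 1. [5*(((((-6*x) + 8) - 6) - 1) + 8) = 165] 5 out front; divide by 5, so div: ((((-6*x) + 8) - 6) - 1) + 8 = 33.
Step 2. [((((-6*x) + 8) - 6) - 1) + 8 = 33] the outer +8 inverts by subtracting 8, so sub: (((-6*x) + 8) - 6) - 1 = 25.
Step 3. [(((-6*x) + 8) - 6) - 1 = 25] add 1: x sits inside (… - 1), so sub: ((-6*x) + 8) - 6 = 26.
Step 4. [((-6*x) + 8) - 6 = 26] 6 comes off first (add 6). So sub: (-6*x) + 8 = 32.
Step 5. [(-6*x) + 8 = 32] subtract 8: x sits inside (… + 8). So sub: -6*x = 24.
Step 6. [-6*x = 24] -6 out front; divide by -6. So div: x = -4.

Answer: x ∈ {-4}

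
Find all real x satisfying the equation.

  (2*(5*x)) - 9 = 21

Step 1. [(2*(5*x)) - 9 = 21] add 9: x sits inside (… - 9), so sub: 2*(5*x) = 30.
Step 2. [2*(5*x) = 30] leading coefficient 2: divide by 2 ⇒ div: 5*x = 15.
Step 3. [5*x = 15] 5 out front; divide by 5. So div: x = 3.

Answer: x ∈ {3}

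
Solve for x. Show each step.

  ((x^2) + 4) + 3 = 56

Step 1. [((x^2) + 4) + 3 = 56] 3 comes off first (subtract 3) ⇒ sub: (x^2) + 4 = 53.
Step 2. [(x^2) + 4 = 53] subtract 4: x sits inside (… + 4) ⇒ sub: x^2 = 49.
Step 3. [x^2 = 49] LHS squared, RHS 49 ≥ 0: apply √ (±) ⇒ sqrt: x = 7 or -7.

Answer: x ∈ {-7, 7}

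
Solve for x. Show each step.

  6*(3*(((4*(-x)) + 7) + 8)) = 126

Step 1. [6*(3*(((4*(-x)) + 7) + 8)) = 126] LHS = 6·(…); ÷6 both sides ⇒ div: 3*(((4*(-x)) + 7) + 8) = 21.
Step 2. [3*(((4*(-x)) + 7) + 8) = 21] LHS = 3·(…); ÷3 both sides. So div: ((4*(-x)) + 7) + 8 = 7.
Step 3. [((4*(-x)) + 7) + 8 = 7] +8 is outermost — subtract 8 both sides, so sub: (4*(-x)) + 7 = -1.
Step 4. [(4*(-x)) + 7 = -1] 7 comes off first (subtract 7), so sub: 4*(-x) = -8.
Step 5. [4*(-x) = -8] LHS = 4·(…); ÷4 both sides, so div: -x = -2.
Step 6. [-x = -2] flip signs both sides, so neg: x = 2.

Answer: x ∈ {2}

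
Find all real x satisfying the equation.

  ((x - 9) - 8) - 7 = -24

Step 1. [((x - 9) - 8) - 7 = -24] 7 comes off first (add 7). So sub: (x - 9) - 8 = -17.
Step 2. [(x - 9) - 8 = -17] add 8: x sits inside (… - 8) ⇒ sub: x - 9 = -9.
Step 3. [x - 9 = -9] the outer -9 inverts by adding 9, so sub: x = 0.

Answer: x ∈ {0}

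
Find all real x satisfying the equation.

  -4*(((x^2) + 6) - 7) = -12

Step 1. [-4*(((x^2) + 6) - 7) = -12] -4 out front; divide by -4. So div: ((x^2) + 6) - 7 = 3.
Step 2. [((x^2) + 6) - 7 = 3] 7 comes off first (add 7). So sub: (x^2) + 6 = 10.
Step 3. [(x^2) + 6 = 10] peel the +6: subtract 6 from each side. So sub: x^2 = 4.
Step 4. [x^2 = 4] √ both sides: 4 ≥ 0 gives two branches. So sqrt: x = 2 or -2.

Answer: x ∈ {-2, 2}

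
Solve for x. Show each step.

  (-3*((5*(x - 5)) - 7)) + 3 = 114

Step 1. [(-3*((5*(x - 5)) - 7)) + 3 = 114] the outer +3 inverts by subtracting 3. So sub: -3*((5*(x - 5)) - 7) = 111.
Step 2. [-3*((5*(x - 5)) - 7) = 111] -3·(inner) — divide through by -3 ⇒ div: (5*(x - 5)) - 7 = -37.
Step 3. [(5*(x - 5)) - 7 = -37] add 7: x sits inside (… - 7). So sub: 5*(x - 5) = -30.
Step 4. [5*(x - 5) = -30] leading coefficient 5: divide by 5 ⇒ div: x - 5 = -6.
Step 5. [x - 5 = -6] the outer -5 inverts by adding 5. So sub: x = -1.

Answer: x ∈ {-1}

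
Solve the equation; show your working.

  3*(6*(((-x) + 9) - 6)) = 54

Step 1. [3*(6*(((-x) + 9) - 6)) = 54] 3 out front; divide by 3. So div: 6*(((-x) + 9) - 6) = 18.
Step 2. [6*(((-x) + 9) - 6) = 18] 6 out front; divide by 6, so div: ((-x) + 9) - 6 = 3.
Step 3. [((-x) + 9) - 6 = 3] the outer -6 inverts by adding 6 ⇒ sub: (-x) + 9 = 9.
Step 4. [(-x) + 9 = 9] the outer +9 inverts by subtracting 9, so sub: -x = 0.
Step 5. [-x = 0] leading − — multiply by −1, so neg: x = 0.

Answer: x ∈ {0}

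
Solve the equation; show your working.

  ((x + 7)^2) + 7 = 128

Step 1. [((x + 7)^2) + 7 = 128] 7 comes off first (subtract 7). So sub: (x + 7)^2 = 121.
Step 2. [(x + 7)^2 = 121] √ both sides: 121 ≥ 0 gives two branches, so sqrt: x + 7 = 11 or -11.
Step 3. [x + 7 = 11 or -11] peel the +7: subtract 7 from each side, so sub: x = 4 or -18.

Answer: x ∈ {-18, 4}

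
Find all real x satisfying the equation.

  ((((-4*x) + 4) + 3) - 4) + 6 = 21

Step 1. [((((-4*x) + 4) + 3) - 4) + 6 = 21] subtract 6: x sits inside (… + 6), so sub: (((-4*x) + 4) + 3) - 4 = 15.
Step 2. [(((-4*x) + 4) + 3) - 4 = 15] peel the -4: add 4 from each side, so sub: ((-4*x) + 4) + 3 = 19.
Step 3. [((-4*x) + 4) + 3 = 19] +3 is outermost — subtract 3 both sides. So sub: (-4*x) + 4 = 16.
Step 4. [(-4*x) + 4 = 16] common factor -4 (LHS and 16) — divide through. So factor: x - 1 = -4.
Step 5. [x - 1 = -4] add 1: x sits inside (… - 1) ⇒ sub: x = -3.

Answer: x ∈ {-3}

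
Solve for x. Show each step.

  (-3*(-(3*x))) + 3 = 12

Step 1. [(-3*(-(3*x))) + 3 = 12] 3 comes off first (subtract 3), so sub: -3*(-(3*x)) = 9.
Step 2. [-3*(-(3*x)) = 9] -3·(inner) — divide through by -3. So div: -(3*x) = -3.
Step 3. [-(3*x) = -3] flip signs both sides ⇒ neg: 3*x = 3.
Step 4. [3*x = 3] leading coefficient 3: divide by 3, so div: x = 1.

Answer: x ∈ {1}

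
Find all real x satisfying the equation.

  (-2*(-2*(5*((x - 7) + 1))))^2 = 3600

Step 1. [(-2*(-2*(5*((x - 7) + 1))))^2 = 3600] √ both sides: 3600 ≥ 0 gives two branches ⇒ sqrt: -2*(-2*(5*((x - 7) + 1))) = 60 or -60.
Step 2. [-2*(-2*(5*((x - 7) + 1))) = 60 or -60] leading coefficient -2: divide by -2 ⇒ div: -2*(5*((x - 7) + 1)) = -30 or 30.
Step 3. [-2*(5*((x - 7) + 1)) = -30 or 30] -2 out front; divide by -2 ⇒ div: 5*((x - 7) + 1) = 15 or -15.
Step 4. [5*((x - 7) + 1) = 15 or -15] leading coefficient 5: divide by 5, so div: (x - 7) + 1 = 3 or -3.
Step 5. [(x - 7) + 1 = 3 or -3] subtract 1: x sits inside (… + 1). So sub: x - 7 = 2 or -4.
Step 6. [x - 7 = 2 or -4] the outer -7 inverts by adding 7, so sub: x = 9 or 3.

Answer: x ∈ {3, 9}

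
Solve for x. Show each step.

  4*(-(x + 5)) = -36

Step 1. [4*(-(x + 5)) = -36] 4 out front; divide by 4 ⇒ div: -(x + 5) = -9.
Step 2. [-(x + 5) = -9] LHS negated; negate both sides ⇒ neg: x + 5 = 9.
Step 3. [x + 5 = 9] peel the +5: subtract 5 from each side, so sub: x = 4.

Answer: x ∈ {4}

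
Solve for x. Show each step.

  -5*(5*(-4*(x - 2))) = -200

Step 1. [-5*(5*(-4*(x - 2))) = -200] LHS = -5·(…); ÷-5 both sides ⇒ div: 5*(-4*(x - 2)) = 40.
Step 2. [5*(-4*(x - 2)) = 40] 5 out front; divide by 5. So div: -4*(x - 2) = 8.
Step 3. [-4*(x - 2) = 8] -4·(inner) — divide through by -4 ⇒ div: x - 2 = -2.
Step 4. [x - 2 = -2] peel the -2: add 2 from each side ⇒ sub: x = 0.

Answer: x ∈ {0}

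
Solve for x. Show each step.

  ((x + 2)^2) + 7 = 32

Step 1. [((x + 2)^2) + 7 = 32] peel the +7: subtract 7 from each side, so sub: (x + 2)^2 = 25.
Step 2. [(x + 2)^2 = 25] √ both sides: 25 ≥ 0 gives two branches. So sqrt: x + 2 = 5 or -5.
Step 3. [x + 2 = 5 or -5] 2 comes off first (subtract 2). So sub: x = 3 or -7.

Answer: x ∈ {-7, 3}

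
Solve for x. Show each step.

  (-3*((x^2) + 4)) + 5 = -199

Step 1. [(-3*((x^2) + 4)) + 5 = -199] +5 is outermost — subtract 5 both sides, so sub: -3*((x^2) + 4) = -204.
Step 2. [-3*((x^2) + 4) = -204] leading coefficient -3: divide by -3. So div: (x^2) + 4 = 68.
Step 3. [(x^2) + 4 = 68] subtract 4: x sits inside (… + 4), so sub: x^2 = 64.
Step 4. [x^2 = 64] 64 ≥ 0, LHS is (·)² — take ±√, so sqrt: x = 8 or -8.

Answer: x ∈ {-8, 8}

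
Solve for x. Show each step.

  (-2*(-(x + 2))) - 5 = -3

Step 1. [(-2*(-(x + 2))) - 5 = -3] peel the -5: add 5 from each side, so sub: -2*(-(x + 2)) = 2.
Step 2. [-2*(-(x + 2)) = 2] -2 out front; divide by -2, so div: -(x + 2) = -1.
Step 3. [-(x + 2) = -1] flip signs both sides. So neg: x + 2 = 1.
Step 4. [x + 2 = 1] +2 is outermost — subtract 2 both sides ⇒ sub: x = -1.

Answer: x ∈ {-1}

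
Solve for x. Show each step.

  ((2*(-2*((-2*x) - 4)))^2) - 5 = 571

Step 1. [((2*(-2*((-2*x) - 4)))^2) - 5 = 571] 5 comes off first (add 5). So sub: (2*(-2*((-2*x) - 4)))^2 = 576.
Step 2. [(2*(-2*((-2*x) - 4)))^2 = 576] LHS squared, RHS 576 ≥ 0: apply √ (±), so sqrt: 2*(-2*((-2*x) - 4)) = 24 or -24.
Step 3. [2*(-2*((-2*x) - 4)) = 24 or -24] leading coefficient 2: divide by 2. So div: -2*((-2*x) - 4) = 12 or -12.
Step 4. [-2*((-2*x) - 4) = 12 or -12] -2 out front; divide by -2, so div: (-2*x) - 4 = -6 or 6.
Step 5. [(-2*x) - 4 = -6 or 6] common factor -2 (LHS and -6 or 6) — divide through. So factor: x + 2 = 3 or -3.
Step 6. [x + 2 = 3 or -3] the outer +2 inverts by subtracting 2, so sub: x = 1 or -5.

Answer: x ∈ {-5, 1}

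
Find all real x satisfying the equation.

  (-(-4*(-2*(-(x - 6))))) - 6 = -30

Step 1. [(-(-4*(-2*(-(x - 6))))) - 6 = -30] -6 is outermost — add 6 both sides, so sub: -(-4*(-2*(-(x - 6)))) = -24.
Step 2. [-(-4*(-2*(-(x - 6)))) = -24] flip signs both sides ⇒ neg: -4*(-2*(-(x - 6))) = 24.
Step 3. [-4*(-2*(-(x - 6))) = 24] -4·(inner) — divide through by -4. So div: -2*(-(x - 6)) = -6.
Step 4. [-2*(-(x - 6)) = -6] -2·(inner) — divide through by -2 ⇒ div: -(x - 6) = 3.
Step 5. [-(x - 6) = 3] leading − — multiply by −1 ⇒ neg: x - 6 = -3.
Step 6. [x - 6 = -3] peel the -6: add 6 from each side, so sub: x = 3.

Answer: x ∈ {3}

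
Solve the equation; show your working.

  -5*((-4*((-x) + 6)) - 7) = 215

Step 1. [-5*((-4*((-x) + 6)) - 7) = 215] leading coefficient -5: divide by -5, so div: (-4*((-x) + 6)) - 7 = -43.
Step 2. [(-4*((-x) + 6)) - 7 = -43] -7 is outermost — add 7 both sides ⇒ sub: -4*((-x) + 6) = -36.
Step 3. [-4*((-x) + 6) = -36] leading coefficient -4: divide by -4, so div: (-x) + 6 = 9.
Step 4. [(-x) + 6 = 9] +6 is outermost — subtract 6 both sides ⇒ sub: -x = 3.
Step 5. [-x = 3] flip signs both sides, so neg: x = -3.

Answer: x ∈ {-3}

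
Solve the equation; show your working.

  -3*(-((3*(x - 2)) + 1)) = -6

Step 1. [-3*(-((3*(x - 2)) + 1)) = -6] -3 out front; divide by -3, so div: -((3*(x - 2)) + 1) = 2.
Step 2. [-((3*(x - 2)) + 1) = 2] flip signs both sides ⇒ neg: (3*(x - 2)) + 1 = -2.
Step 3. [(3*(x - 2)) + 1 = -2] peel the +1: subtract 1 from each side ⇒ sub: 3*(x - 2) = -3.
Step 4. [3*(x - 2) = -3] leading coefficient 3: divide by 3 ⇒ div: x - 2 = -1.
Step 5. [x - 2 = -1] the outer -2 inverts by adding 2, so sub: x = 1.

Answer: x ∈ {1}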